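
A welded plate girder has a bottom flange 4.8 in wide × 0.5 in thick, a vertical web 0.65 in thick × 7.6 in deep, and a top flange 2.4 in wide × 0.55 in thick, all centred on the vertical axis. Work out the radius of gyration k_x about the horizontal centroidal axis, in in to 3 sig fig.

k_x ≈ 3.10 in

Decompose the section into non-overlapping parts with the origin at the bottom-left of its bounding rectangle.
Bottom plate: 4.8 × 0.5, A = 2.4 in², y = 0.25 in, Ī = 0.05 in⁴.
Web plate: 0.65 × 7.6, A = 4.94 in², y = 4.3 in, Ī = 23.778 in⁴.
Top plate: 2.4 × 0.55, A = 1.32 in², y = 8.375 in, Ī = 0.033275 in⁴.
Centroid: ȳ = ΣA·y / ΣA = 3.7987 in.
Transfer each piece to the horizontal centroidal axis using Ī + A·d² with d = y − 3.7987:
  bottom plate: d = -3.5487 in → contributes +30.274 in⁴
  web plate: d = 0.50127 in → contributes +25.019 in⁴
  top plate: d = 4.5763 in → contributes +27.677 in⁴
Total I = 82.971 in⁴.
Radius of gyration: k = √(I/A) = √(82.971 / 8.66) = 3.0953 in.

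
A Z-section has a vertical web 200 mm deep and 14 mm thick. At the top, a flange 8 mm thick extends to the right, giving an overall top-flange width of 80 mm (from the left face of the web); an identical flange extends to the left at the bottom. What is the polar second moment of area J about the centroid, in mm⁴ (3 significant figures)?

Decompose the section into non-overlapping parts with the origin at the bottom-left of its bounding rectangle.
Web: 14 × 200, A = 2 800 mm², y = 100 mm, Ī = 9 333 333 mm⁴.
Top flange (beyond web): 66 × 8, A = 528 mm², y = 196 mm, Ī = 2 816 mm⁴.
Bottom flange (beyond web): 66 × 8, A = 528 mm², y = 4 mm, Ī = 2 816 mm⁴.
Centroid: ȳ = ΣA·y / ΣA = 100 mm.
Transfer each piece to the centroidal x-axis using Ī + A·d² with d = y − 100:
  web: d = 0 mm → contributes +9 333 333 mm⁴
  top flange (beyond web): d = 96 mm → contributes +4 868 864 mm⁴
  bottom flange (beyond web): d = -96 mm → contributes +4 868 864 mm⁴
Total I = 19 071 061 mm⁴.
For the y-axis: x̄ = 73 mm.
Repeating about the centroidal y-axis gives I_y = 2 118 661 mm⁴.
Polar second moment: J = I_x + I_y = 21 189 723 mm⁴.

J ≈ 2.12 × 10⁷ mm⁴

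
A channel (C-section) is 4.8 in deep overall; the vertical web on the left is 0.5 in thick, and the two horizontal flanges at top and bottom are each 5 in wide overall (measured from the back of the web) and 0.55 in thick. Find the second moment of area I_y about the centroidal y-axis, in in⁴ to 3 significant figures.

Treat the section as a set of non-overlapping primitives; coordinates are from the bounding-box lower-left.
Web: 0.5 × 4.8, A = 2.4 in², x = 0.25 in, Ī = 0.05 in⁴.
Top flange (beyond web): 4.5 × 0.55, A = 2.475 in², x = 2.75 in, Ī = 4.1766 in⁴.
Bottom flange (beyond web): 4.5 × 0.55, A = 2.475 in², x = 2.75 in, Ī = 4.1766 in⁴.
Centroid: x̄ = ΣA·x / ΣA = 1.9337 in.
Transfer each piece to the centroidal y-axis using Ī + A·d² with d = x − 1.9337:
  web: d = -1.6837 in → contributes +6.8534 in⁴
  top flange (beyond web): d = 0.81633 in → contributes +5.8259 in⁴
  bottom flange (beyond web): d = 0.81633 in → contributes +5.8259 in⁴
Total I = 18.505 in⁴.

I_y ≈ 18.5 in⁴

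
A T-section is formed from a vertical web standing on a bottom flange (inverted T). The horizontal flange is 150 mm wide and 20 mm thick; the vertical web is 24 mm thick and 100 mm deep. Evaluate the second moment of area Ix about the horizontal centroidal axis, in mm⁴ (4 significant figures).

Split into non-overlapping primitives; take the origin at the lower-left of the bounding box.
Flange: 150 × 20, A = 3 000 mm², y = 10 mm, Ī = 100 000 mm⁴.
Web: 24 × 100, A = 2 400 mm², y = 70 mm, Ī = 2 000 000 mm⁴.
Centroid: ȳ = ΣA·y / ΣA = 36.6667 mm.
Transfer each piece to the horizontal centroidal axis using Ī + A·d² with d = y − 36.6667:
  flange: d = -26.6667 mm → contributes +2 233 333 mm⁴
  web: d = 33.3333 mm → contributes +4 666 667 mm⁴
Total I = 6 900 000 mm⁴.

Ix ≈ 6.900 × 10⁶ mm⁴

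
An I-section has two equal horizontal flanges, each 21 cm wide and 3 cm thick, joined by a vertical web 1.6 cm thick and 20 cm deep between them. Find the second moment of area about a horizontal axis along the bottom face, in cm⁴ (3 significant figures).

I_base ≈ 4.45 × 10⁴ cm⁴

Break the section into simple shapes (no overlaps), measuring from the bottom-left corner of the bounding box.
Bottom flange: 21 × 3, A = 63 cm², y = 1.5 cm, Ī = 47.25 cm⁴.
Web: 1.6 × 20, A = 32 cm², y = 13 cm, Ī = 1066.7 cm⁴.
Top flange: 21 × 3, A = 63 cm², y = 24.5 cm, Ī = 47.25 cm⁴.
Transfer each piece to a horizontal axis along the bottom face using Ī + A·d² with d = y − 0:
  bottom flange: d = 1.5 cm → contributes +189 cm⁴
  web: d = 13 cm → contributes +6474.7 cm⁴
  top flange: d = 24.5 cm → contributes +37 863 cm⁴
Total I = 44 527 cm⁴.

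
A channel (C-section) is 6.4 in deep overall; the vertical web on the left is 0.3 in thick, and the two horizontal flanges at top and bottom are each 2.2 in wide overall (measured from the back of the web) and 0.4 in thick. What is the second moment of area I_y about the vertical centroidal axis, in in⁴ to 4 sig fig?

Break the section into simple shapes (no overlaps), measuring from the bottom-left corner of the bounding box.
Web: 0.3 × 6.4, A = 1.92 in², x = 0.15 in, Ī = 0.0144 in⁴.
Top flange (beyond web): 1.9 × 0.4, A = 0.76 in², x = 1.25 in, Ī = 0.228633 in⁴.
Bottom flange (beyond web): 1.9 × 0.4, A = 0.76 in², x = 1.25 in, Ī = 0.228633 in⁴.
Centroid: x̄ = ΣA·x / ΣA = 0.636047 in.
Transfer each piece to the vertical centroidal axis using Ī + A·d² with d = x − 0.636047:
  web: d = -0.486047 in → contributes +0.467983 in⁴
  top flange (beyond web): d = 0.613953 in → contributes +0.515107 in⁴
  bottom flange (beyond web): d = 0.613953 in → contributes +0.515107 in⁴
Total I = 1.4982 in⁴.

I_y ≈ 1.498 in⁴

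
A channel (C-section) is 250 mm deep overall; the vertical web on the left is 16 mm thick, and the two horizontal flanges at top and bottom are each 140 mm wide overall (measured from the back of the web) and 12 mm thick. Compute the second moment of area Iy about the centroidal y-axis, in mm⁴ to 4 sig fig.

Break the section into simple shapes (no overlaps), measuring from the bottom-left corner of the bounding box.
Web: 16 × 250, A = 4 000 mm², x = 8 mm, Ī = 85333.3 mm⁴.
Top flange (beyond web): 124 × 12, A = 1 488 mm², x = 78 mm, Ī = 1 906 624 mm⁴.
Bottom flange (beyond web): 124 × 12, A = 1 488 mm², x = 78 mm, Ī = 1 906 624 mm⁴.
Centroid: x̄ = ΣA·x / ΣA = 37.8624 mm.
Transfer each piece to the centroidal y-axis using Ī + A·d² with d = x − 37.8624:
  web: d = -29.8624 mm → contributes +3 652 382 mm⁴
  top flange (beyond web): d = 40.1376 mm → contributes +4 303 834 mm⁴
  bottom flange (beyond web): d = 40.1376 mm → contributes +4 303 834 mm⁴
Total I = 12 260 049 mm⁴.

Iy ≈ 1.226 × 10⁷ mm⁴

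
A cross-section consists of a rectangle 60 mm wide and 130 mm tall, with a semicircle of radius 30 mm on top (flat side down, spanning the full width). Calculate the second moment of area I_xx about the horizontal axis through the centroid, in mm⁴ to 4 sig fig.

Decompose the section into non-overlapping parts with the origin at the bottom-left of its bounding rectangle.
Rectangular body: 60 × 130, A = 7 800 mm², y = 65 mm, Ī = 10 985 000 mm⁴.
Semicircular cap: semicircle r = 30, A = 1413.72 mm², y = 142.732 mm, Ī = 88903.1 mm⁴.
Centroid: ȳ = ΣA·y / ΣA = 76.927 mm.
Transfer each piece to the horizontal axis through the centroid using Ī + A·d² with d = y − 76.927:
  rectangular body: d = -11.927 mm → contributes +12 094 568 mm⁴
  semicircular cap: d = 65.8054 mm → contributes +6 210 800 mm⁴
Total I = 18 305 367 mm⁴.

I_xx ≈ 1.831 × 10⁷ mm⁴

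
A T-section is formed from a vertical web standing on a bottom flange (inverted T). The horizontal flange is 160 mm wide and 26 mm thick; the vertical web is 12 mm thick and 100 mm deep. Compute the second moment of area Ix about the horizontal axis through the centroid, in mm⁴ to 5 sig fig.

Ix ≈ 4.9308 × 10⁶ mm⁴

Break the section into simple shapes (no overlaps), measuring from the bottom-left corner of the bounding box.
Flange: 160 × 26, A = 4 160 mm², y = 13 mm, Ī = 234346.7 mm⁴.
Web: 12 × 100, A = 1 200 mm², y = 76 mm, Ī = 1 000 000 mm⁴.
Centroid: ȳ = ΣA·y / ΣA = 27.10448 mm.
Transfer each piece to the horizontal axis through the centroid using Ī + A·d² with d = y − 27.10448:
  flange: d = -14.10448 mm → contributes +1 061 922 mm⁴
  web: d = 48.89552 mm → contributes +3 868 927 mm⁴
Total I = 4 930 848 mm⁴.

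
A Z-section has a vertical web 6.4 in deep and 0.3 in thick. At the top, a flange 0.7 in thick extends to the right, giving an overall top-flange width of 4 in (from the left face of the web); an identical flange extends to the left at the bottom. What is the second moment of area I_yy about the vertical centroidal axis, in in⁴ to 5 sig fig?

I_yy ≈ 26.644 in⁴

Treat the section as a set of non-overlapping primitives; coordinates are from the bounding-box lower-left.
Web: 0.3 × 6.4, A = 1.92 in², x = 3.85 in, Ī = 0.0144 in⁴.
Top flange (beyond web): 3.7 × 0.7, A = 2.59 in², x = 5.85 in, Ī = 2.954758 in⁴.
Bottom flange (beyond web): 3.7 × 0.7, A = 2.59 in², x = 1.85 in, Ī = 2.954758 in⁴.
Centroid: x̄ = ΣA·x / ΣA = 3.85 in.
Transfer each piece to the vertical centroidal axis using Ī + A·d² with d = x − 3.85:
  web: d = 0 in → contributes +0.0144 in⁴
  top flange (beyond web): d = 2 in → contributes +13.31476 in⁴
  bottom flange (beyond web): d = -2 in → contributes +13.31476 in⁴
Total I = 26.64392 in⁴.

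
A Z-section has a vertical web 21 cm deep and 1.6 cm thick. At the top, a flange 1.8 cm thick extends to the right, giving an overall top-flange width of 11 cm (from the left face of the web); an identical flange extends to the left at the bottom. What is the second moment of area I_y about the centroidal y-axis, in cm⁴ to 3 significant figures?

Treat the section as a set of non-overlapping primitives; coordinates are from the bounding-box lower-left.
Web: 1.6 × 21, A = 33.6 cm², x = 10.2 cm, Ī = 7.168 cm⁴.
Top flange (beyond web): 9.4 × 1.8, A = 16.92 cm², x = 15.7 cm, Ī = 124.59 cm⁴.
Bottom flange (beyond web): 9.4 × 1.8, A = 16.92 cm², x = 4.7 cm, Ī = 124.59 cm⁴.
Centroid: x̄ = ΣA·x / ΣA = 10.2 cm.
Transfer each piece to the centroidal y-axis using Ī + A·d² with d = x − 10.2:
  web: d = 0 cm → contributes +7.168 cm⁴
  top flange (beyond web): d = 5.5 cm → contributes +636.42 cm⁴
  bottom flange (beyond web): d = -5.5 cm → contributes +636.42 cm⁴
Total I = 1 280 cm⁴.

I_y ≈ 1280 cm⁴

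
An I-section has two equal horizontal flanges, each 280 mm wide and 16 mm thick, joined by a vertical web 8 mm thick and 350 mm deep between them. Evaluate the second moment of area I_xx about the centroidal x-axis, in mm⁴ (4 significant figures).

I_xx ≈ 3.288 × 10⁸ mm⁴

Split into non-overlapping primitives; take the origin at the lower-left of the bounding box.
Bottom flange: 280 × 16, A = 4 480 mm², y = 8 mm, Ī = 95573.3 mm⁴.
Web: 8 × 350, A = 2 800 mm², y = 191 mm, Ī = 28 583 333 mm⁴.
Top flange: 280 × 16, A = 4 480 mm², y = 374 mm, Ī = 95573.3 mm⁴.
By symmetry the centroid is at mid-height, ȳ = 191 mm.
Transfer each piece to the centroidal x-axis using Ī + A·d² with d = y − 191:
  bottom flange: d = -183 mm → contributes +150 126 293 mm⁴
  web: d = 0 mm → contributes +28 583 333 mm⁴
  top flange: d = 183 mm → contributes +150 126 293 mm⁴
Total I = 328 835 920 mm⁴.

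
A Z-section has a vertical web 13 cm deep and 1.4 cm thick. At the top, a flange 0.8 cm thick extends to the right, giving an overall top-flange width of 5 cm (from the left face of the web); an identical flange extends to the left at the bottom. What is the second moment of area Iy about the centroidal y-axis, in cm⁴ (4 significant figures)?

Iy ≈ 45.19 cm⁴

Decompose the section into non-overlapping parts with the origin at the bottom-left of its bounding rectangle.
Web: 1.4 × 13, A = 18.2 cm², x = 4.3 cm, Ī = 2.97267 cm⁴.
Top flange (beyond web): 3.6 × 0.8, A = 2.88 cm², x = 6.8 cm, Ī = 3.1104 cm⁴.
Bottom flange (beyond web): 3.6 × 0.8, A = 2.88 cm², x = 1.8 cm, Ī = 3.1104 cm⁴.
Centroid: x̄ = ΣA·x / ΣA = 4.3 cm.
Transfer each piece to the centroidal y-axis using Ī + A·d² with d = x − 4.3:
  web: d = 0 cm → contributes +2.97267 cm⁴
  top flange (beyond web): d = 2.5 cm → contributes +21.1104 cm⁴
  bottom flange (beyond web): d = -2.5 cm → contributes +21.1104 cm⁴
Total I = 45.1935 cm⁴.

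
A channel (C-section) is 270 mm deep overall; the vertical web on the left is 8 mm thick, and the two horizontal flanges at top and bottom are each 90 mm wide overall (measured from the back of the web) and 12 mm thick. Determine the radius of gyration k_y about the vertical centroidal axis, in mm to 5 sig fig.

Split into non-overlapping primitives; take the origin at the lower-left of the bounding box.
Web: 8 × 270, A = 2 160 mm², x = 4 mm, Ī = 11 520 mm⁴.
Top flange (beyond web): 82 × 12, A = 984 mm², x = 49 mm, Ī = 551 368 mm⁴.
Bottom flange (beyond web): 82 × 12, A = 984 mm², x = 49 mm, Ī = 551 368 mm⁴.
Centroid: x̄ = ΣA·x / ΣA = 25.45349 mm.
Transfer each piece to the vertical centroidal axis using Ī + A·d² with d = x − 25.45349:
  web: d = -21.45349 mm → contributes +1 005 665 mm⁴
  top flange (beyond web): d = 23.54651 mm → contributes +1 096 935 mm⁴
  bottom flange (beyond web): d = 23.54651 mm → contributes +1 096 935 mm⁴
Total I = 3 199 535 mm⁴.
Radius of gyration: k = √(I/A) = √(3 199 535 / 4 128) = 27.84028 mm.

k_y ≈ 27.840 mm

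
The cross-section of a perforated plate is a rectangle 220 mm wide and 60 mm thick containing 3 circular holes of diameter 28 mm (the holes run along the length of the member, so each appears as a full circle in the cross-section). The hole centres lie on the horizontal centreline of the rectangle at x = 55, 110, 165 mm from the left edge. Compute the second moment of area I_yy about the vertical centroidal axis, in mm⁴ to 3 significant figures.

I_yy ≈ 4.94 × 10⁷ mm⁴

Treat the section as a set of non-overlapping primitives; coordinates are from the bounding-box lower-left.
Plate: 220 × 60, A = 13 200 mm², x = 110 mm, Ī = 53 240 000 mm⁴.
Hole 1 (subtracted): ⌀28, A = 615.75 mm², x = 55 mm, Ī = 30 172 mm⁴.
Hole 2 (subtracted): ⌀28, A = 615.75 mm², x = 110 mm, Ī = 30 172 mm⁴.
Hole 3 (subtracted): ⌀28, A = 615.75 mm², x = 165 mm, Ī = 30 172 mm⁴.
By symmetry the centroid is at mid-width, x̄ = 110 mm.
Transfer each piece to the vertical centroidal axis using Ī + A·d² with d = x − 110:
  plate: d = 0 mm → contributes +53 240 000 mm⁴
  hole 1: d = -55 mm → contributes −1 892 822 mm⁴
  hole 2: d = 0 mm → contributes −30 172 mm⁴
  hole 3: d = 55 mm → contributes −1 892 822 mm⁴
Total I = 49 424 184 mm⁴.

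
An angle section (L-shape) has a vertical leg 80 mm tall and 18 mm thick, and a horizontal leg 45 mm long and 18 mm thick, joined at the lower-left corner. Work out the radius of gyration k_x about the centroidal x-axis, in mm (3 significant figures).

k_x ≈ 24.2 mm

Decompose the section into non-overlapping parts with the origin at the bottom-left of its bounding rectangle.
Vertical leg: 18 × 80, A = 1 440 mm², y = 40 mm, Ī = 768 000 mm⁴.
Horizontal leg (remainder): 27 × 18, A = 486 mm², y = 9 mm, Ī = 13 122 mm⁴.
Centroid: ȳ = ΣA·y / ΣA = 32.178 mm.
Transfer each piece to the centroidal x-axis using Ī + A·d² with d = y − 32.178:
  vertical leg: d = 7.8224 mm → contributes +856 114 mm⁴
  horizontal leg (remainder): d = -23.178 mm → contributes +274 201 mm⁴
Total I = 1 130 315 mm⁴.
Radius of gyration: k = √(I/A) = √(1 130 315 / 1 926) = 24.225 mm.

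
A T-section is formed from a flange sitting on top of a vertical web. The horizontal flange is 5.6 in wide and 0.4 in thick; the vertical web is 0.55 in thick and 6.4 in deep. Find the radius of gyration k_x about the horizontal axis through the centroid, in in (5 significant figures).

k_x ≈ 2.1996 in

Split into non-overlapping primitives; take the origin at the lower-left of the bounding box.
Flange: 5.6 × 0.4, A = 2.24 in², y = 6.6 in, Ī = 0.02986667 in⁴.
Web: 0.55 × 6.4, A = 3.52 in², y = 3.2 in, Ī = 12.01493 in⁴.
Centroid: ȳ = ΣA·y / ΣA = 4.522222 in.
Transfer each piece to the horizontal axis through the centroid using Ī + A·d² with d = y − 4.522222:
  flange: d = 2.077778 in → contributes +9.700306 in⁴
  web: d = -1.322222 in → contributes +18.16885 in⁴
Total I = 27.86916 in⁴.
Radius of gyration: k = √(I/A) = √(27.86916 / 5.76) = 2.199635 in.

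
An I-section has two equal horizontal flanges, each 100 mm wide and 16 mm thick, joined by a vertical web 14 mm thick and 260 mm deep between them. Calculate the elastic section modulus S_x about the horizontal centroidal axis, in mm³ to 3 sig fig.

S_x ≈ 5.58 × 10⁵ mm³

Decompose the section into non-overlapping parts with the origin at the bottom-left of its bounding rectangle.
Bottom flange: 100 × 16, A = 1 600 mm², y = 8 mm, Ī = 34 133 mm⁴.
Web: 14 × 260, A = 3 640 mm², y = 146 mm, Ī = 20 505 333 mm⁴.
Top flange: 100 × 16, A = 1 600 mm², y = 284 mm, Ī = 34 133 mm⁴.
By symmetry the centroid is at mid-height, ȳ = 146 mm.
Transfer each piece to the horizontal centroidal axis using Ī + A·d² with d = y − 146:
  bottom flange: d = -138 mm → contributes +30 504 533 mm⁴
  web: d = 0 mm → contributes +20 505 333 mm⁴
  top flange: d = 138 mm → contributes +30 504 533 mm⁴
Total I = 81 514 400 mm⁴.
Extreme fibre distance c = 146 mm; S = I/c = 558 318 mm³.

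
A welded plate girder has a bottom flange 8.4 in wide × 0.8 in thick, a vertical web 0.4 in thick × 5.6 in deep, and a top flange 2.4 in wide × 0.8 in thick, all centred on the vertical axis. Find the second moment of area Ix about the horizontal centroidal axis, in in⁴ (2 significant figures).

Split into non-overlapping primitives; take the origin at the lower-left of the bounding box.
Bottom plate: 8.4 × 0.8, A = 6.72 in², y = 0.4 in, Ī = 0.3584 in⁴.
Web plate: 0.4 × 5.6, A = 2.24 in², y = 3.6 in, Ī = 5.854 in⁴.
Top plate: 2.4 × 0.8, A = 1.92 in², y = 6.8 in, Ī = 0.1024 in⁴.
Centroid: ȳ = ΣA·y / ΣA = 2.188 in.
Transfer each piece to the horizontal centroidal axis using Ī + A·d² with d = y − 2.188:
  bottom plate: d = -1.788 in → contributes +21.85 in⁴
  web plate: d = 1.412 in → contributes +10.32 in⁴
  top plate: d = 4.612 in → contributes +40.94 in⁴
Total I = 73.1 in⁴.

Ix ≈ 73 in⁴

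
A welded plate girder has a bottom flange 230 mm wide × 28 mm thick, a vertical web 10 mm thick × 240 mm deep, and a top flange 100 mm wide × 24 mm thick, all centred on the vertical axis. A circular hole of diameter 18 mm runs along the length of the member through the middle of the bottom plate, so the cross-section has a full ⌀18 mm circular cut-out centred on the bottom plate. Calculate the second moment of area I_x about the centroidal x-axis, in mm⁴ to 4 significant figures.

Split into non-overlapping primitives; take the origin at the lower-left of the bounding box.
Bottom plate: 230 × 28, A = 6 440 mm², y = 14 mm, Ī = 420 747 mm⁴.
Web plate: 10 × 240, A = 2 400 mm², y = 148 mm, Ī = 11 520 000 mm⁴.
Top plate: 100 × 24, A = 2 400 mm², y = 280 mm, Ī = 115 200 mm⁴.
Hole (subtracted): ⌀18, A = 254.469 mm², y = 14 mm, Ī = 5 153 mm⁴.
Centroid: ȳ = ΣA·y / ΣA = 101.388 mm.
Transfer each piece to the centroidal x-axis using Ī + A·d² with d = y − 101.388:
  bottom plate: d = -87.3877 mm → contributes +49 600 486 mm⁴
  web plate: d = 46.6123 mm → contributes +16 734 501 mm⁴
  top plate: d = 178.612 mm → contributes +76 680 871 mm⁴
  hole: d = -87.3877 mm → contributes −1 948 432 mm⁴
Total I = 141 067 427 mm⁴.

I_x ≈ 1.411 × 10⁸ mm⁴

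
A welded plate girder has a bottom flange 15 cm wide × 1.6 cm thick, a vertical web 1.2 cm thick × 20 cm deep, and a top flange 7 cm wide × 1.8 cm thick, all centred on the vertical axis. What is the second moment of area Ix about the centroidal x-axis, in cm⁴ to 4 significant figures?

Ix ≈ 4860 cm⁴

Split into non-overlapping primitives; take the origin at the lower-left of the bounding box.
Bottom plate: 15 × 1.6, A = 24 cm², y = 0.8 cm, Ī = 5.12 cm⁴.
Web plate: 1.2 × 20, A = 24 cm², y = 11.6 cm, Ī = 800 cm⁴.
Top plate: 7 × 1.8, A = 12.6 cm², y = 22.5 cm, Ī = 3.402 cm⁴.
Centroid: ȳ = ΣA·y / ΣA = 9.58911 cm.
Transfer each piece to the centroidal x-axis using Ī + A·d² with d = y − 9.58911:
  bottom plate: d = -8.78911 cm → contributes +1859.08 cm⁴
  web plate: d = 2.01089 cm → contributes +897.048 cm⁴
  top plate: d = 12.9109 cm → contributes +2103.71 cm⁴
Total I = 4859.84 cm⁴.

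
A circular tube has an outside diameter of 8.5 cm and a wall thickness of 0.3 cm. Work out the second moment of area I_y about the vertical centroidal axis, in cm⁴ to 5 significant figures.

Decompose the section into non-overlapping parts with the origin at the bottom-left of its bounding rectangle.
Outer circle: ⌀8.5, A = 56.74502 cm², x = 4.25 cm, Ī = 256.2392 cm⁴.
Bore (subtracted): ⌀7.9, A = 49.0167 cm², x = 4.25 cm, Ī = 191.1958 cm⁴.
By symmetry the centroid is at mid-width, x̄ = 4.25 cm.
All pieces are centred on the vertical centroidal axis, so I = ΣĪ (holes subtracted) = 65.04346 cm⁴.

I_y ≈ 65.043 cm⁴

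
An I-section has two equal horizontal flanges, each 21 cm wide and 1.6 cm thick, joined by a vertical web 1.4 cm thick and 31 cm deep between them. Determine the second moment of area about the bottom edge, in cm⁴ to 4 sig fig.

I_base ≈ 5.368 × 10⁴ cm⁴

Break the section into simple shapes (no overlaps), measuring from the bottom-left corner of the bounding box.
Bottom flange: 21 × 1.6, A = 33.6 cm², y = 0.8 cm, Ī = 7.168 cm⁴.
Web: 1.4 × 31, A = 43.4 cm², y = 17.1 cm, Ī = 3475.62 cm⁴.
Top flange: 21 × 1.6, A = 33.6 cm², y = 33.4 cm, Ī = 7.168 cm⁴.
Transfer each piece to a horizontal axis along the bottom face using Ī + A·d² with d = y − 0:
  bottom flange: d = 0.8 cm → contributes +28.672 cm⁴
  web: d = 17.1 cm → contributes +16166.2 cm⁴
  top flange: d = 33.4 cm → contributes +37 490 cm⁴
Total I = 53684.9 cm⁴.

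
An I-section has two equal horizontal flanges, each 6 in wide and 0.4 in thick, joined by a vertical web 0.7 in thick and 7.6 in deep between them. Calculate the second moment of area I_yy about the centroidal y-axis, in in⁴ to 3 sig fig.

Split into non-overlapping primitives; take the origin at the lower-left of the bounding box.
Bottom flange: 6 × 0.4, A = 2.4 in², x = 3 in, Ī = 7.2 in⁴.
Web: 0.7 × 7.6, A = 5.32 in², x = 3 in, Ī = 0.21723 in⁴.
Top flange: 6 × 0.4, A = 2.4 in², x = 3 in, Ī = 7.2 in⁴.
By symmetry the centroid is at mid-width, x̄ = 3 in.
All pieces are centred on the centroidal y-axis, so I = ΣĪ = 14.617 in⁴.

I_yy ≈ 14.6 in⁴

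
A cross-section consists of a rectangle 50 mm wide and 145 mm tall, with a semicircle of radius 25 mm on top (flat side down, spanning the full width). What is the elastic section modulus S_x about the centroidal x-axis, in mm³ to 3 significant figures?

Decompose the section into non-overlapping parts with the origin at the bottom-left of its bounding rectangle.
Rectangular body: 50 × 145, A = 7 250 mm², y = 72.5 mm, Ī = 12 702 604 mm⁴.
Semicircular cap: semicircle r = 25, A = 981.75 mm², y = 155.61 mm, Ī = 42 874 mm⁴.
Centroid: ȳ = ΣA·y / ΣA = 82.412 mm.
Transfer each piece to the centroidal x-axis using Ī + A·d² with d = y − 82.412:
  rectangular body: d = -9.912 mm → contributes +13 414 905 mm⁴
  semicircular cap: d = 73.198 mm → contributes +5 303 068 mm⁴
Total I = 18 717 974 mm⁴.
Extreme fibre distance c = 87.588 mm; S = I/c = 213 705 mm³.

S_x ≈ 2.14 × 10⁵ mm³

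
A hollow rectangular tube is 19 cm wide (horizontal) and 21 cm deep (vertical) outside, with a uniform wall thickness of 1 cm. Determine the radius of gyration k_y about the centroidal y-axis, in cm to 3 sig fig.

k_y ≈ 7.46 cm

Break the section into simple shapes (no overlaps), measuring from the bottom-left corner of the bounding box.
Outer rectangle: 19 × 21, A = 399 cm², x = 9.5 cm, Ī = 12 003 cm⁴.
Inner void (subtracted): 17 × 19, A = 323 cm², x = 9.5 cm, Ī = 7778.9 cm⁴.
By symmetry the centroid is at mid-width, x̄ = 9.5 cm.
All pieces are centred on the centroidal y-axis, so I = ΣĪ (holes subtracted) = 4224.3 cm⁴.
Radius of gyration: k = √(I/A) = √(4224.3 / 76) = 7.4554 cm.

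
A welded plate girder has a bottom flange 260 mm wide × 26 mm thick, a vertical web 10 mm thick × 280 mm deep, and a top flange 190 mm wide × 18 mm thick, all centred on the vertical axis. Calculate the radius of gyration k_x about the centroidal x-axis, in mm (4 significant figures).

k_x ≈ 133.6 mm

Split into non-overlapping primitives; take the origin at the lower-left of the bounding box.
Bottom plate: 260 × 26, A = 6 760 mm², y = 13 mm, Ī = 380 813 mm⁴.
Web plate: 10 × 280, A = 2 800 mm², y = 166 mm, Ī = 18 293 333 mm⁴.
Top plate: 190 × 18, A = 3 420 mm², y = 315 mm, Ī = 92 340 mm⁴.
Centroid: ȳ = ΣA·y / ΣA = 125.576 mm.
Transfer each piece to the centroidal x-axis using Ī + A·d² with d = y − 125.576:
  bottom plate: d = -112.576 mm → contributes +86 053 111 mm⁴
  web plate: d = 40.4237 mm → contributes +22 868 751 mm⁴
  top plate: d = 189.424 mm → contributes +122 806 554 mm⁴
Total I = 231 728 416 mm⁴.
Radius of gyration: k = √(I/A) = √(231 728 416 / 12 980) = 133.614 mm.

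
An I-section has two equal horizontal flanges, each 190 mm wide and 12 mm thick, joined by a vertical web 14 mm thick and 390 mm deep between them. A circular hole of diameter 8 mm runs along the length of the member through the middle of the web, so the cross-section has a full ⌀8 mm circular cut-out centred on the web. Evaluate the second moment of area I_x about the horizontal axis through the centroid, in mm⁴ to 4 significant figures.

I_x ≈ 2.535 × 10⁸ mm⁴

Split into non-overlapping primitives; take the origin at the lower-left of the bounding box.
Bottom flange: 190 × 12, A = 2 280 mm², y = 6 mm, Ī = 27 360 mm⁴.
Web: 14 × 390, A = 5 460 mm², y = 207 mm, Ī = 69 205 500 mm⁴.
Top flange: 190 × 12, A = 2 280 mm², y = 408 mm, Ī = 27 360 mm⁴.
Hole (subtracted): ⌀8, A = 50.2655 mm², y = 207 mm, Ī = 201.062 mm⁴.
By symmetry the centroid is at mid-height, ȳ = 207 mm.
Transfer each piece to the horizontal axis through the centroid using Ī + A·d² with d = y − 207:
  bottom flange: d = -201 mm → contributes +92 141 640 mm⁴
  web: d = 0 mm → contributes +69 205 500 mm⁴
  top flange: d = 201 mm → contributes +92 141 640 mm⁴
  hole: d = 0 mm → contributes −201.062 mm⁴
Total I = 253 488 579 mm⁴.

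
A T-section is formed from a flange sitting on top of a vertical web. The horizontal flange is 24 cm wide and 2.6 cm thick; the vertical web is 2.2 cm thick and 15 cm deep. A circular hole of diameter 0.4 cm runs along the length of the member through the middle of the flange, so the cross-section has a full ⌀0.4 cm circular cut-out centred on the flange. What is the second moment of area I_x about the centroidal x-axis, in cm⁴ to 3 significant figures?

Decompose the section into non-overlapping parts with the origin at the bottom-left of its bounding rectangle.
Flange: 24 × 2.6, A = 62.4 cm², y = 16.3 cm, Ī = 35.152 cm⁴.
Web: 2.2 × 15, A = 33 cm², y = 7.5 cm, Ī = 618.75 cm⁴.
Hole (subtracted): ⌀0.4, A = 0.12566 cm², y = 16.3 cm, Ī = 0.0012566 cm⁴.
Centroid: ȳ = ΣA·y / ΣA = 13.252 cm.
Transfer each piece to the centroidal x-axis using Ī + A·d² with d = y − 13.252:
  flange: d = 3.048 cm → contributes +614.88 cm⁴
  web: d = -5.752 cm → contributes +1710.6 cm⁴
  hole: d = 3.048 cm → contributes −1.1687 cm⁴
Total I = 2324.3 cm⁴.

I_x ≈ 2320 cm⁴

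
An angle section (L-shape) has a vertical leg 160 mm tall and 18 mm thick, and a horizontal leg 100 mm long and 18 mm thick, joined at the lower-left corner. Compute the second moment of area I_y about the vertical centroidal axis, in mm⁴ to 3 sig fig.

I_y ≈ 3.34 × 10⁶ mm⁴

Split into non-overlapping primitives; take the origin at the lower-left of the bounding box.
Vertical leg: 18 × 160, A = 2 880 mm², x = 9 mm, Ī = 77 760 mm⁴.
Horizontal leg (remainder): 82 × 18, A = 1 476 mm², x = 59 mm, Ī = 827 052 mm⁴.
Centroid: x̄ = ΣA·x / ΣA = 25.942 mm.
Transfer each piece to the vertical centroidal axis using Ī + A·d² with d = x − 25.942:
  vertical leg: d = -16.942 mm → contributes +904 425 mm⁴
  horizontal leg (remainder): d = 33.058 mm → contributes +2 440 057 mm⁴
Total I = 3 344 481 mm⁴.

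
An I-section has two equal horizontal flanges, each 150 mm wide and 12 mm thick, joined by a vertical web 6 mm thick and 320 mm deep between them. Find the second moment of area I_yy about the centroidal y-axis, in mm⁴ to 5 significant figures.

I_yy ≈ 6.7558 × 10⁶ mm⁴

Decompose the section into non-overlapping parts with the origin at the bottom-left of its bounding rectangle.
Bottom flange: 150 × 12, A = 1 800 mm², x = 75 mm, Ī = 3 375 000 mm⁴.
Web: 6 × 320, A = 1 920 mm², x = 75 mm, Ī = 5 760 mm⁴.
Top flange: 150 × 12, A = 1 800 mm², x = 75 mm, Ī = 3 375 000 mm⁴.
By symmetry the centroid is at mid-width, x̄ = 75 mm.
All pieces are centred on the centroidal y-axis, so I = ΣĪ = 6 755 760 mm⁴.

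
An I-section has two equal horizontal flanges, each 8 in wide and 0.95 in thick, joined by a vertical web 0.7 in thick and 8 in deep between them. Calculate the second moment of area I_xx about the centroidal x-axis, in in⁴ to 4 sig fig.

Split into non-overlapping primitives; take the origin at the lower-left of the bounding box.
Bottom flange: 8 × 0.95, A = 7.6 in², y = 0.475 in, Ī = 0.571583 in⁴.
Web: 0.7 × 8, A = 5.6 in², y = 4.95 in, Ī = 29.8667 in⁴.
Top flange: 8 × 0.95, A = 7.6 in², y = 9.425 in, Ī = 0.571583 in⁴.
By symmetry the centroid is at mid-height, ȳ = 4.95 in.
Transfer each piece to the centroidal x-axis using Ī + A·d² with d = y − 4.95:
  bottom flange: d = -4.475 in → contributes +152.766 in⁴
  web: d = 0 in → contributes +29.8667 in⁴
  top flange: d = 4.475 in → contributes +152.766 in⁴
Total I = 335.399 in⁴.

I_xx ≈ 335.4 in⁴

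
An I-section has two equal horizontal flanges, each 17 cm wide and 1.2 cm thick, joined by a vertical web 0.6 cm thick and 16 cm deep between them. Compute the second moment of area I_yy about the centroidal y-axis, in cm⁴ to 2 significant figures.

Decompose the section into non-overlapping parts with the origin at the bottom-left of its bounding rectangle.
Bottom flange: 17 × 1.2, A = 20.4 cm², x = 8.5 cm, Ī = 491.3 cm⁴.
Web: 0.6 × 16, A = 9.6 cm², x = 8.5 cm, Ī = 0.288 cm⁴.
Top flange: 17 × 1.2, A = 20.4 cm², x = 8.5 cm, Ī = 491.3 cm⁴.
By symmetry the centroid is at mid-width, x̄ = 8.5 cm.
All pieces are centred on the centroidal y-axis, so I = ΣĪ = 982.9 cm⁴.

I_yy ≈ 980 cm⁴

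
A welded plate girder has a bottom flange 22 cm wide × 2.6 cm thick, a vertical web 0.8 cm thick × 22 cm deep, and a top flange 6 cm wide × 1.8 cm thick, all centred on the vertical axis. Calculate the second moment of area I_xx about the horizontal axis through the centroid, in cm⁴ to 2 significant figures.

I_xx ≈ 7100 cm⁴

Decompose the section into non-overlapping parts with the origin at the bottom-left of its bounding rectangle.
Bottom plate: 22 × 2.6, A = 57.2 cm², y = 1.3 cm, Ī = 32.22 cm⁴.
Web plate: 0.8 × 22, A = 17.6 cm², y = 13.6 cm, Ī = 709.9 cm⁴.
Top plate: 6 × 1.8, A = 10.8 cm², y = 25.5 cm, Ī = 2.916 cm⁴.
Centroid: ȳ = ΣA·y / ΣA = 6.882 cm.
Transfer each piece to the horizontal axis through the centroid using Ī + A·d² with d = y − 6.882:
  bottom plate: d = -5.582 cm → contributes +1 815 cm⁴
  web plate: d = 6.718 cm → contributes +1 504 cm⁴
  top plate: d = 18.62 cm → contributes +3 746 cm⁴
Total I = 7 065 cm⁴.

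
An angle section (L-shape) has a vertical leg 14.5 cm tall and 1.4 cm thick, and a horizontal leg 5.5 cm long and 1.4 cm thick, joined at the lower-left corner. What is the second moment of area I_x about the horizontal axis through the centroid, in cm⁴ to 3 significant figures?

I_x ≈ 549 cm⁴

Decompose the section into non-overlapping parts with the origin at the bottom-left of its bounding rectangle.
Vertical leg: 1.4 × 14.5, A = 20.3 cm², y = 7.25 cm, Ī = 355.67 cm⁴.
Horizontal leg (remainder): 4.1 × 1.4, A = 5.74 cm², y = 0.7 cm, Ī = 0.93753 cm⁴.
Centroid: ȳ = ΣA·y / ΣA = 5.8062 cm.
Transfer each piece to the horizontal axis through the centroid using Ī + A·d² with d = y − 5.8062:
  vertical leg: d = 1.4438 cm → contributes +397.99 cm⁴
  horizontal leg (remainder): d = -5.1062 cm → contributes +150.6 cm⁴
Total I = 548.59 cm⁴.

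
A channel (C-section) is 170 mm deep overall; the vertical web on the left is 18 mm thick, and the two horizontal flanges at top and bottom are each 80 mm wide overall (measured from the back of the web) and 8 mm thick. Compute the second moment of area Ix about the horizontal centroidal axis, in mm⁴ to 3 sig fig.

Split into non-overlapping primitives; take the origin at the lower-left of the bounding box.
Web: 18 × 170, A = 3 060 mm², y = 85 mm, Ī = 7 369 500 mm⁴.
Top flange (beyond web): 62 × 8, A = 496 mm², y = 166 mm, Ī = 2645.3 mm⁴.
Bottom flange (beyond web): 62 × 8, A = 496 mm², y = 4 mm, Ī = 2645.3 mm⁴.
By symmetry the centroid is at mid-height, ȳ = 85 mm.
Transfer each piece to the horizontal centroidal axis using Ī + A·d² with d = y − 85:
  web: d = 0 mm → contributes +7 369 500 mm⁴
  top flange (beyond web): d = 81 mm → contributes +3 256 901 mm⁴
  bottom flange (beyond web): d = -81 mm → contributes +3 256 901 mm⁴
Total I = 13 883 303 mm⁴.

Ix ≈ 1.39 × 10⁷ mm⁴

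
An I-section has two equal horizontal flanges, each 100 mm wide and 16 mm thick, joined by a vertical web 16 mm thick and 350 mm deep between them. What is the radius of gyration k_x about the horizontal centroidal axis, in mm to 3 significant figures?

k_x ≈ 137 mm

Decompose the section into non-overlapping parts with the origin at the bottom-left of its bounding rectangle.
Bottom flange: 100 × 16, A = 1 600 mm², y = 8 mm, Ī = 34 133 mm⁴.
Web: 16 × 350, A = 5 600 mm², y = 191 mm, Ī = 57 166 667 mm⁴.
Top flange: 100 × 16, A = 1 600 mm², y = 374 mm, Ī = 34 133 mm⁴.
By symmetry the centroid is at mid-height, ȳ = 191 mm.
Transfer each piece to the horizontal centroidal axis using Ī + A·d² with d = y − 191:
  bottom flange: d = -183 mm → contributes +53 616 533 mm⁴
  web: d = 0 mm → contributes +57 166 667 mm⁴
  top flange: d = 183 mm → contributes +53 616 533 mm⁴
Total I = 164 399 733 mm⁴.
Radius of gyration: k = √(I/A) = √(164 399 733 / 8 800) = 136.68 mm.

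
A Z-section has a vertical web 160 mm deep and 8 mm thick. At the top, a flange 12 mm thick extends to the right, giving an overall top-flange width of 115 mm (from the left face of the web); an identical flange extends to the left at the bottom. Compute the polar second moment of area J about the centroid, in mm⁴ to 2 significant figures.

Split into non-overlapping primitives; take the origin at the lower-left of the bounding box.
Web: 8 × 160, A = 1 280 mm², y = 80 mm, Ī = 2 730 667 mm⁴.
Top flange (beyond web): 107 × 12, A = 1 284 mm², y = 154 mm, Ī = 15 408 mm⁴.
Bottom flange (beyond web): 107 × 12, A = 1 284 mm², y = 6 mm, Ī = 15 408 mm⁴.
Centroid: ȳ = ΣA·y / ΣA = 80 mm.
Transfer each piece to the centroidal x-axis using Ī + A·d² with d = y − 80:
  web: d = 0 mm → contributes +2 730 667 mm⁴
  top flange (beyond web): d = 74 mm → contributes +7 046 592 mm⁴
  bottom flange (beyond web): d = -74 mm → contributes +7 046 592 mm⁴
Total I = 16 823 851 mm⁴.
For the y-axis: x̄ = 111 mm.
Repeating about the centroidal y-axis gives I_y = 10 947 363 mm⁴.
Polar second moment: J = I_x + I_y = 27 771 213 mm⁴.

J ≈ 2.8 × 10⁷ mm⁴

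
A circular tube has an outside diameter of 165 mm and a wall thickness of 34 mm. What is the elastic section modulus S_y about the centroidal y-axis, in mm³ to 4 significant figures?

S_y ≈ 3.883 × 10⁵ mm³

Treat the section as a set of non-overlapping primitives; coordinates are from the bounding-box lower-left.
Outer circle: ⌀165, A = 21382.5 mm², x = 82.5 mm, Ī = 36 383 601 mm⁴.
Bore (subtracted): ⌀97, A = 7389.81 mm², x = 82.5 mm, Ī = 4 345 671 mm⁴.
By symmetry the centroid is at mid-width, x̄ = 82.5 mm.
All pieces are centred on the centroidal y-axis, so I = ΣĪ (holes subtracted) = 32 037 930 mm⁴.
Extreme fibre distance c = 82.5 mm; S = I/c = 388 339 mm³.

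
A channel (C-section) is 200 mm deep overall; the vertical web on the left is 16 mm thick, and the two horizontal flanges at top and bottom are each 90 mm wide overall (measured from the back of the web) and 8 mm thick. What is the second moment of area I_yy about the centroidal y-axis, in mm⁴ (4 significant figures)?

I_yy ≈ 2.359 × 10⁶ mm⁴

Split into non-overlapping primitives; take the origin at the lower-left of the bounding box.
Web: 16 × 200, A = 3 200 mm², x = 8 mm, Ī = 68266.7 mm⁴.
Top flange (beyond web): 74 × 8, A = 592 mm², x = 53 mm, Ī = 270 149 mm⁴.
Bottom flange (beyond web): 74 × 8, A = 592 mm², x = 53 mm, Ī = 270 149 mm⁴.
Centroid: x̄ = ΣA·x / ΣA = 20.1533 mm.
Transfer each piece to the centroidal y-axis using Ī + A·d² with d = x − 20.1533:
  web: d = -12.1533 mm → contributes +540 914 mm⁴
  top flange (beyond web): d = 32.8467 mm → contributes +908 862 mm⁴
  bottom flange (beyond web): d = 32.8467 mm → contributes +908 862 mm⁴
Total I = 2 358 638 mm⁴.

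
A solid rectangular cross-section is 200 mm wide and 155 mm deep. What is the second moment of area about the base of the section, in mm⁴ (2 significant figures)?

I_base ≈ 2.5 × 10⁸ mm⁴

The section: 200 × 155, A = 31 000 mm², y = 77.5 mm, Ī = 62 064 583 mm⁴.
Transfer it to the base of the section using Ī + A·d² with d = y − 0:
  the section: d = 77.5 mm → contributes +248 258 333 mm⁴
Total I = 248 258 333 mm⁴.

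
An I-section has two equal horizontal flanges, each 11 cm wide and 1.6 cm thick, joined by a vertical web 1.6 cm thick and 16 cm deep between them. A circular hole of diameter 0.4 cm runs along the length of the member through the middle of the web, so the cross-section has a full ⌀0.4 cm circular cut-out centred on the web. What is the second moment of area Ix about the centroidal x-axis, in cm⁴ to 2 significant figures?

Ix ≈ 3300 cm⁴

Treat the section as a set of non-overlapping primitives; coordinates are from the bounding-box lower-left.
Bottom flange: 11 × 1.6, A = 17.6 cm², y = 0.8 cm, Ī = 3.755 cm⁴.
Web: 1.6 × 16, A = 25.6 cm², y = 9.6 cm, Ī = 546.1 cm⁴.
Top flange: 11 × 1.6, A = 17.6 cm², y = 18.4 cm, Ī = 3.755 cm⁴.
Hole (subtracted): ⌀0.4, A = 0.1257 cm², y = 9.6 cm, Ī = 0.001257 cm⁴.
By symmetry the centroid is at mid-height, ȳ = 9.6 cm.
Transfer each piece to the centroidal x-axis using Ī + A·d² with d = y − 9.6:
  bottom flange: d = -8.8 cm → contributes +1 367 cm⁴
  web: d = 0 cm → contributes +546.1 cm⁴
  top flange: d = 8.8 cm → contributes +1 367 cm⁴
  hole: d = 0 cm → contributes −0.001257 cm⁴
Total I = 3 280 cm⁴.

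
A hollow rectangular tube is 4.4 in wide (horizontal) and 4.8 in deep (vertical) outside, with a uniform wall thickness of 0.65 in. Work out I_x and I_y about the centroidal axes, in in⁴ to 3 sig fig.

Split into non-overlapping primitives; take the origin at the lower-left of the bounding box.
Outer rectangle: 4.4 × 4.8, A = 21.12 in², y = 2.4 in, Ī = 40.55 in⁴.
Inner void (subtracted): 3.1 × 3.5, A = 10.85 in², y = 2.4 in, Ī = 11.076 in⁴.
By symmetry the centroid is at mid-height, ȳ = 2.4 in.
All pieces are centred on the centroidal x-axis, so I = ΣĪ (holes subtracted) = 29.474 in⁴.
Repeating about the centroidal y-axis gives I_y = 25.385 in⁴.

I_x ≈ 29.5 in⁴, I_y ≈ 25.4 in⁴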